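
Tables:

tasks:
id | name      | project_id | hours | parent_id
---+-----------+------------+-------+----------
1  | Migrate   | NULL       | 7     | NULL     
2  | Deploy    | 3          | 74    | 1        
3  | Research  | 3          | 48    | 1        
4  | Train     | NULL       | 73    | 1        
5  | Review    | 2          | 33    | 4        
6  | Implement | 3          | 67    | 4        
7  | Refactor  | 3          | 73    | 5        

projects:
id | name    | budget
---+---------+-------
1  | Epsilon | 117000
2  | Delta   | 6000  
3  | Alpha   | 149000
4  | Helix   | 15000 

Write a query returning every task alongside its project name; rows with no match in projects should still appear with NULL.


LEFT JOIN keeps every row from tasks (the left table); where project_id has no match in projects, the project columns become NULL. Walk through each task:
  - task 1 (Migrate): project_id=NULL, no match -> kept with NULL
  - task 2 (Deploy): project_id=3 -> matches Alpha
  - task 3 (Research): project_id=3 -> matches Alpha
  - task 4 (Train): project_id=NULL, no match -> kept with NULL
  - task 5 (Review): project_id=2 -> matches Delta
  - task 6 (Implement): project_id=3 -> matches Alpha
  - task 7 (Refactor): project_id=3 -> matches Alpha
All 7 rows appear; 2 have NULL project.

SQL:
SELECT a.name, b.name AS project
FROM tasks a
LEFT JOIN projects b ON a.project_id = b.id

Result:
name      | project
----------+--------
Migrate   | NULL   
Deploy    | Alpha  
Research  | Alpha  
Train     | NULL   
Review    | Delta  
Implement | Alpha  
Refactor  | Alpha  


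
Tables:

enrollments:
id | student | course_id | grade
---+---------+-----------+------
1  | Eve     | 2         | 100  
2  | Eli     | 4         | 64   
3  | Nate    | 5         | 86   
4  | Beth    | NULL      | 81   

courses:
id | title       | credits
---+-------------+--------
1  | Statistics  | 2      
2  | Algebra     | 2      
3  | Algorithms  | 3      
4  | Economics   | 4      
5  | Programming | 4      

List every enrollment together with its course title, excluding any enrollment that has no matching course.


INNER JOIN keeps only enrollments rows whose course_id matches an id in courses. Walk through each enrollment:
  - enrollment 1 (Eve): course_id=2 -> matches Algebra
  - enrollment 2 (Eli): course_id=4 -> matches Economics
  - enrollment 3 (Nate): course_id=5 -> matches Programming
  - enrollment 4 (Beth): course_id=NULL, no match -> dropped
So 1 of 4 rows is dropped.

SQL:
SELECT a.student, b.title AS course
FROM enrollments a
INNER JOIN courses b ON a.course_id = b.id

Result:
student | course     
--------+------------
Eve     | Algebra    
Eli     | Economics  
Nate    | Programming


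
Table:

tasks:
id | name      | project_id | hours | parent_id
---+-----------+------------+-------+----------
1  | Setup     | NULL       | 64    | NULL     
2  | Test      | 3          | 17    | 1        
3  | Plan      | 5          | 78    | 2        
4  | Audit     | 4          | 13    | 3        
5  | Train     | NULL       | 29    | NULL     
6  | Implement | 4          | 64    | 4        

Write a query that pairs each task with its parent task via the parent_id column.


This is a self-join: tasks is joined to a second copy of itself, matching each row's parent_id to another row's id. Use LEFT JOIN so rows with parent_id=NULL are kept.
  - task 1 (Setup): parent_id=NULL -> NULL
  - task 2 (Test): parent_id=1 -> Setup
  - task 3 (Plan): parent_id=2 -> Test
  - task 4 (Audit): parent_id=3 -> Plan
  - task 5 (Train): parent_id=NULL -> NULL
  - task 6 (Implement): parent_id=4 -> Audit

SQL:
SELECT a.name AS item, b.name AS parent
FROM tasks a
LEFT JOIN tasks b ON a.parent_id = b.id

Result:
item      | parent
----------+-------
Setup     | NULL  
Test      | Setup 
Plan      | Test  
Audit     | Plan  
Train     | NULL  
Implement | Audit 


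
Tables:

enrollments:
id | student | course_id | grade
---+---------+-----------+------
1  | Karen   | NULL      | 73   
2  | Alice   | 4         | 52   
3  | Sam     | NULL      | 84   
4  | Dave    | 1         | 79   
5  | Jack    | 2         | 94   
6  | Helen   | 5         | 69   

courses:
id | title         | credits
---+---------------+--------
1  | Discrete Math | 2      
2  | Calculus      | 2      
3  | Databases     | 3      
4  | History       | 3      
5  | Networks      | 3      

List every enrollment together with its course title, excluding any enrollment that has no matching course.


INNER JOIN keeps only enrollments rows whose course_id matches an id in courses. Walk through each enrollment:
  - enrollment 1 (Karen): course_id=NULL, no match -> dropped
  - enrollment 2 (Alice): course_id=4 -> matches History
  - enrollment 3 (Sam): course_id=NULL, no match -> dropped
  - enrollment 4 (Dave): course_id=1 -> matches Discrete Math
  - enrollment 5 (Jack): course_id=2 -> matches Calculus
  - enrollment 6 (Helen): course_id=5 -> matches Networks
So 2 of 6 rows are dropped.

SQL:
SELECT a.student, b.title AS course
FROM enrollments a
INNER JOIN courses b ON a.course_id = b.id

Result:
student | course       
--------+--------------
Alice   | History      
Dave    | Discrete Math
Jack    | Calculus     
Helen   | Networks     


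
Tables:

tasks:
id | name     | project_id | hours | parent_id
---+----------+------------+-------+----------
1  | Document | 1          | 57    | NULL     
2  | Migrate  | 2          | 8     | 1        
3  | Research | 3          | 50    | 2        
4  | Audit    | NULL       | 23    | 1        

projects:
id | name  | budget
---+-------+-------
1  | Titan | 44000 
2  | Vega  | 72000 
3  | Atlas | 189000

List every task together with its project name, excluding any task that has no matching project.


INNER JOIN keeps only tasks rows whose project_id matches an id in projects. Walk through each task:
  - task 1 (Document): project_id=1 -> matches Titan
  - task 2 (Migrate): project_id=2 -> matches Vega
  - task 3 (Research): project_id=3 -> matches Atlas
  - task 4 (Audit): project_id=NULL, no match -> dropped
So 1 of 4 rows is dropped.

SQL:
SELECT a.name, b.name AS project
FROM tasks a
INNER JOIN projects b ON a.project_id = b.id

Result:
name     | project
---------+--------
Document | Titan  
Migrate  | Vega   
Research | Atlas  


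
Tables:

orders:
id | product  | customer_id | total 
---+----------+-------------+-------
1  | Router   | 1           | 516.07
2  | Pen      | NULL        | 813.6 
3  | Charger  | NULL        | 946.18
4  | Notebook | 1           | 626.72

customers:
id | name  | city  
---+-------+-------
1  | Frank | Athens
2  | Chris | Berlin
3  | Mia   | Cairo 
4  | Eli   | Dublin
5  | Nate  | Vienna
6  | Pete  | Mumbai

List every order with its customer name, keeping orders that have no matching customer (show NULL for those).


LEFT JOIN keeps every row from orders (the left table); where customer_id has no match in customers, the customer columns become NULL. Walk through each order:
  - order 1 (Router): customer_id=1 -> matches Frank
  - order 2 (Pen): customer_id=NULL, no match -> kept with NULL
  - order 3 (Charger): customer_id=NULL, no match -> kept with NULL
  - order 4 (Notebook): customer_id=1 -> matches Frank
All 4 rows appear; 2 have NULL customer.

SQL:
SELECT a.product, b.name AS customer
FROM orders a
LEFT JOIN customers b ON a.customer_id = b.id

Result:
product  | customer
---------+---------
Router   | Frank   
Pen      | NULL    
Charger  | NULL    
Notebook | Frank   


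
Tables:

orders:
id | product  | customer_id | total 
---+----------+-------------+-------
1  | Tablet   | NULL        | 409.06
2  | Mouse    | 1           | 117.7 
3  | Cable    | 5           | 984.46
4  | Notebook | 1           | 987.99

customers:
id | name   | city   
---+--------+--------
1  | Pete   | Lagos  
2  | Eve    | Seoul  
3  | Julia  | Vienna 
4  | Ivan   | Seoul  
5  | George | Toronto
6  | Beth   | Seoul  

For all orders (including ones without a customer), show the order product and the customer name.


LEFT JOIN keeps every row from orders (the left table); where customer_id has no match in customers, the customer columns become NULL. Walk through each order:
  - order 1 (Tablet): customer_id=NULL, no match -> kept with NULL
  - order 2 (Mouse): customer_id=1 -> matches Pete
  - order 3 (Cable): customer_id=5 -> matches George
  - order 4 (Notebook): customer_id=1 -> matches Pete
All 4 rows appear; 1 has NULL customer.

SQL:
SELECT a.product, b.name AS customer
FROM orders a
LEFT JOIN customers b ON a.customer_id = b.id

Result:
product  | customer
---------+---------
Tablet   | NULL    
Mouse    | Pete    
Cable    | George  
Notebook | Pete    


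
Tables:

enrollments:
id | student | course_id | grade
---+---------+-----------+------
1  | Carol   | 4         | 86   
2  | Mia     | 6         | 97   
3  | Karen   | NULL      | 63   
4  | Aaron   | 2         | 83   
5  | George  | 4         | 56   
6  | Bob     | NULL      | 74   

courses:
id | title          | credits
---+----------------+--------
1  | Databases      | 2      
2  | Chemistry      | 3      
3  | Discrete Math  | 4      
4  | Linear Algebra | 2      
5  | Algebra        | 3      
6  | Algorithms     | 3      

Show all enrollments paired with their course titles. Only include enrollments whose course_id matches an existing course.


INNER JOIN keeps only enrollments rows whose course_id matches an id in courses. Walk through each enrollment:
  - enrollment 1 (Carol): course_id=4 -> matches Linear Algebra
  - enrollment 2 (Mia): course_id=6 -> matches Algorithms
  - enrollment 3 (Karen): course_id=NULL, no match -> dropped
  - enrollment 4 (Aaron): course_id=2 -> matches Chemistry
  - enrollment 5 (George): course_id=4 -> matches Linear Algebra
  - enrollment 6 (Bob): course_id=NULL, no match -> dropped
So 2 of 6 rows are dropped.

SQL:
SELECT a.student, b.title AS course
FROM enrollments a
INNER JOIN courses b ON a.course_id = b.id

Result:
student | course        
--------+---------------
Carol   | Linear Algebra
Mia     | Algorithms    
Aaron   | Chemistry     
George  | Linear Algebra


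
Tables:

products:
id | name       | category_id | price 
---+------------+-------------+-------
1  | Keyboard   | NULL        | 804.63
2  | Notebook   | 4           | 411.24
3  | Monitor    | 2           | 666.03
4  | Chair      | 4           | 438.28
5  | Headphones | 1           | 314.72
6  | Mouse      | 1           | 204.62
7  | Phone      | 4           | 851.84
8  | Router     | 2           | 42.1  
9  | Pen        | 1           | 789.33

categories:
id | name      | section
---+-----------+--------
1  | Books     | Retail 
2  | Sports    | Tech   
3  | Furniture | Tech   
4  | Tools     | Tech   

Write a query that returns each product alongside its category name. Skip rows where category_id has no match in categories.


INNER JOIN keeps only products rows whose category_id matches an id in categories. Walk through each product:
  - product 1 (Keyboard): category_id=NULL, no match -> dropped
  - product 2 (Notebook): category_id=4 -> matches Tools
  - product 3 (Monitor): category_id=2 -> matches Sports
  - product 4 (Chair): category_id=4 -> matches Tools
  - product 5 (Headphones): category_id=1 -> matches Books
  - product 6 (Mouse): category_id=1 -> matches Books
  - product 7 (Phone): category_id=4 -> matches Tools
  - product 8 (Router): category_id=2 -> matches Sports
  - product 9 (Pen): category_id=1 -> matches Books
So 1 of 9 rows is dropped.

SQL:
SELECT a.name, b.name AS category
FROM products a
INNER JOIN categories b ON a.category_id = b.id

Result:
name       | category
-----------+---------
Notebook   | Tools   
Monitor    | Sports  
Chair      | Tools   
Headphones | Books   
Mouse      | Books   
Phone      | Tools   
Router     | Sports  
Pen        | Books   


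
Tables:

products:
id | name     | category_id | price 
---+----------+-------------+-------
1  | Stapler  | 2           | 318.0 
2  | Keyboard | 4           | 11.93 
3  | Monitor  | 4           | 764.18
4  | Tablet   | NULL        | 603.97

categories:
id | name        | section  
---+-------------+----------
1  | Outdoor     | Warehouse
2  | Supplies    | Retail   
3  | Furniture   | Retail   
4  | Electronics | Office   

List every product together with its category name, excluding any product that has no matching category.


INNER JOIN keeps only products rows whose category_id matches an id in categories. Walk through each product:
  - product 1 (Stapler): category_id=2 -> matches Supplies
  - product 2 (Keyboard): category_id=4 -> matches Electronics
  - product 3 (Monitor): category_id=4 -> matches Electronics
  - product 4 (Tablet): category_id=NULL, no match -> dropped
So 1 of 4 rows is dropped.

SQL:
SELECT a.name, b.name AS category
FROM products a
INNER JOIN categories b ON a.category_id = b.id

Result:
name     | category   
---------+------------
Stapler  | Supplies   
Keyboard | Electronics
Monitor  | Electronics


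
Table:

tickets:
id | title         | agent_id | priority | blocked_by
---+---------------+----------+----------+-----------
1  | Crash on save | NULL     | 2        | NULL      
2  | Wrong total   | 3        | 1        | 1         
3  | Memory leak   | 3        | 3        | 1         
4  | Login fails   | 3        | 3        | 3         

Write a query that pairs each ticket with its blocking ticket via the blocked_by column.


This is a self-join: tickets is joined to a second copy of itself, matching each row's blocked_by to another row's id. Use LEFT JOIN so rows with blocked_by=NULL are kept.
  - ticket 1 (Crash on save): blocked_by=NULL -> NULL
  - ticket 2 (Wrong total): blocked_by=1 -> Crash on save
  - ticket 3 (Memory leak): blocked_by=1 -> Crash on save
  - ticket 4 (Login fails): blocked_by=3 -> Memory leak

SQL:
SELECT a.title AS item, b.title AS blocked_by
FROM tickets a
LEFT JOIN tickets b ON a.blocked_by = b.id

Result:
item          | blocked_by   
--------------+--------------
Crash on save | NULL         
Wrong total   | Crash on save
Memory leak   | Crash on save
Login fails   | Memory leak  


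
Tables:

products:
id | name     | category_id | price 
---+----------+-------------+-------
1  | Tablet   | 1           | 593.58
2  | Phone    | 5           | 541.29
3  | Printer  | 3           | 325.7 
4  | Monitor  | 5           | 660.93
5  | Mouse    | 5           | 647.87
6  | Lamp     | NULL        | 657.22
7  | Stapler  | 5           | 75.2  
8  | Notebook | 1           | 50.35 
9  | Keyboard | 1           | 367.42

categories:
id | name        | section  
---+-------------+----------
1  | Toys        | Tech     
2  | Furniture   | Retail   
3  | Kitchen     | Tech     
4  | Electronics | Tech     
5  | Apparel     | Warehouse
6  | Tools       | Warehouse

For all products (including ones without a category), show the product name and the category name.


LEFT JOIN keeps every row from products (the left table); where category_id has no match in categories, the category columns become NULL. Walk through each product:
  - product 1 (Tablet): category_id=1 -> matches Toys
  - product 2 (Phone): category_id=5 -> matches Apparel
  - product 3 (Printer): category_id=3 -> matches Kitchen
  - product 4 (Monitor): category_id=5 -> matches Apparel
  - product 5 (Mouse): category_id=5 -> matches Apparel
  - product 6 (Lamp): category_id=NULL, no match -> kept with NULL
  - product 7 (Stapler): category_id=5 -> matches Apparel
  - product 8 (Notebook): category_id=1 -> matches Toys
  - product 9 (Keyboard): category_id=1 -> matches Toys
All 9 rows appear; 1 has NULL category.

SQL:
SELECT a.name, b.name AS category
FROM products a
LEFT JOIN categories b ON a.category_id = b.id

Result:
name     | category
---------+---------
Tablet   | Toys    
Phone    | Apparel 
Printer  | Kitchen 
Monitor  | Apparel 
Mouse    | Apparel 
Lamp     | NULL    
Stapler  | Apparel 
Notebook | Toys    
Keyboard | Toys    


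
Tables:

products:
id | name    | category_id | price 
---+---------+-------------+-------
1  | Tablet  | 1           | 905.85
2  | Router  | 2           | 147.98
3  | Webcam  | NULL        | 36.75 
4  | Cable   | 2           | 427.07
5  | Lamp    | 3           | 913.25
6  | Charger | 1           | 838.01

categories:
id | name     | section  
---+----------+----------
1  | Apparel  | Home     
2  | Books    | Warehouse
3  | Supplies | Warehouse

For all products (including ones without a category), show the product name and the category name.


LEFT JOIN keeps every row from products (the left table); where category_id has no match in categories, the category columns become NULL. Walk through each product:
  - product 1 (Tablet): category_id=1 -> matches Apparel
  - product 2 (Router): category_id=2 -> matches Books
  - product 3 (Webcam): category_id=NULL, no match -> kept with NULL
  - product 4 (Cable): category_id=2 -> matches Books
  - product 5 (Lamp): category_id=3 -> matches Supplies
  - product 6 (Charger): category_id=1 -> matches Apparel
All 6 rows appear; 1 has NULL category.

SQL:
SELECT a.name, b.name AS category
FROM products a
LEFT JOIN categories b ON a.category_id = b.id

Result:
name    | category
--------+---------
Tablet  | Apparel 
Router  | Books   
Webcam  | NULL    
Cable   | Books   
Lamp    | Supplies
Charger | Apparel 


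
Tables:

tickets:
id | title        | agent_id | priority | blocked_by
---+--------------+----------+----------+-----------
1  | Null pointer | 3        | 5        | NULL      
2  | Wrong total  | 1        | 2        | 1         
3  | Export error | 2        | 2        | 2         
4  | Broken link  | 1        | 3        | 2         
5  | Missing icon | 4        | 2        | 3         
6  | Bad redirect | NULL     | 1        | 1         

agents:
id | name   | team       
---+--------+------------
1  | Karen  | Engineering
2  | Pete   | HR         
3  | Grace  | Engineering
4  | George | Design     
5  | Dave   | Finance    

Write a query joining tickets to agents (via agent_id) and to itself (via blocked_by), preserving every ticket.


Two LEFT JOINs from the same base table tickets: one to agents via agent_id, one to tickets itself via blocked_by. Both are LEFT so every ticket is preserved.
Match against agents:
  - ticket 1 (Null pointer): agent_id=3 -> matches Grace
  - ticket 2 (Wrong total): agent_id=1 -> matches Karen
  - ticket 3 (Export error): agent_id=2 -> matches Pete
  - ticket 4 (Broken link): agent_id=1 -> matches Karen
  - ticket 5 (Missing icon): agent_id=4 -> matches George
  - ticket 6 (Bad redirect): agent_id=NULL, no match -> kept with NULL
Match against tickets (self):
  - ticket 1 (Null pointer): blocked_by=NULL -> NULL
  - ticket 2 (Wrong total): blocked_by=1 -> Null pointer
  - ticket 3 (Export error): blocked_by=2 -> Wrong total
  - ticket 4 (Broken link): blocked_by=2 -> Wrong total
  - ticket 5 (Missing icon): blocked_by=3 -> Export error
  - ticket 6 (Bad redirect): blocked_by=1 -> Null pointer

SQL:
SELECT a.title, b.name AS agent, c.title AS blocked_by
FROM tickets a
LEFT JOIN agents b ON a.agent_id = b.id
LEFT JOIN tickets c ON a.blocked_by = c.id

Result:
title        | agent  | blocked_by  
-------------+--------+-------------
Null pointer | Grace  | NULL        
Wrong total  | Karen  | Null pointer
Export error | Pete   | Wrong total 
Broken link  | Karen  | Wrong total 
Missing icon | George | Export error
Bad redirect | NULL   | Null pointer


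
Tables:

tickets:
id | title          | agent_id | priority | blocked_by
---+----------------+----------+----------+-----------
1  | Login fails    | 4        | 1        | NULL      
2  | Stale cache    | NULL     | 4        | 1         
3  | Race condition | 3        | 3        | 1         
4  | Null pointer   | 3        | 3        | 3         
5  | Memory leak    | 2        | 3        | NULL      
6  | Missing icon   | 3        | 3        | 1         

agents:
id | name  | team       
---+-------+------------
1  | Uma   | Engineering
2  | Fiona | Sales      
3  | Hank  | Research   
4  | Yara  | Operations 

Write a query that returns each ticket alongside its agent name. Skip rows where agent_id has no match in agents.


INNER JOIN keeps only tickets rows whose agent_id matches an id in agents. Walk through each ticket:
  - ticket 1 (Login fails): agent_id=4 -> matches Yara
  - ticket 2 (Stale cache): agent_id=NULL, no match -> dropped
  - ticket 3 (Race condition): agent_id=3 -> matches Hank
  - ticket 4 (Null pointer): agent_id=3 -> matches Hank
  - ticket 5 (Memory leak): agent_id=2 -> matches Fiona
  - ticket 6 (Missing icon): agent_id=3 -> matches Hank
So 1 of 6 rows is dropped.

SQL:
SELECT a.title, b.name AS agent
FROM tickets a
INNER JOIN agents b ON a.agent_id = b.id

Result:
title          | agent
---------------+------
Login fails    | Yara 
Race condition | Hank 
Null pointer   | Hank 
Memory leak    | Fiona
Missing icon   | Hank 


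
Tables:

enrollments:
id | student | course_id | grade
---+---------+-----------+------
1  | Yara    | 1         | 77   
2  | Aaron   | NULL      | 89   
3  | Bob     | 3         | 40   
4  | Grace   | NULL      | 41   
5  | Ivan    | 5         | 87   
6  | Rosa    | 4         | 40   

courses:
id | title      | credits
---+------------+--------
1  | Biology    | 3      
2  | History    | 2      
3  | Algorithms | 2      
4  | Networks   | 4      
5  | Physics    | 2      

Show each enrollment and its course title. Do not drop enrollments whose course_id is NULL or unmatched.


LEFT JOIN keeps every row from enrollments (the left table); where course_id has no match in courses, the course columns become NULL. Walk through each enrollment:
  - enrollment 1 (Yara): course_id=1 -> matches Biology
  - enrollment 2 (Aaron): course_id=NULL, no match -> kept with NULL
  - enrollment 3 (Bob): course_id=3 -> matches Algorithms
  - enrollment 4 (Grace): course_id=NULL, no match -> kept with NULL
  - enrollment 5 (Ivan): course_id=5 -> matches Physics
  - enrollment 6 (Rosa): course_id=4 -> matches Networks
All 6 rows appear; 2 have NULL course.

SQL:
SELECT a.student, b.title AS course
FROM enrollments a
LEFT JOIN courses b ON a.course_id = b.id

Result:
student | course    
--------+-----------
Yara    | Biology   
Aaron   | NULL      
Bob     | Algorithms
Grace   | NULL      
Ivan    | Physics   
Rosa    | Networks  


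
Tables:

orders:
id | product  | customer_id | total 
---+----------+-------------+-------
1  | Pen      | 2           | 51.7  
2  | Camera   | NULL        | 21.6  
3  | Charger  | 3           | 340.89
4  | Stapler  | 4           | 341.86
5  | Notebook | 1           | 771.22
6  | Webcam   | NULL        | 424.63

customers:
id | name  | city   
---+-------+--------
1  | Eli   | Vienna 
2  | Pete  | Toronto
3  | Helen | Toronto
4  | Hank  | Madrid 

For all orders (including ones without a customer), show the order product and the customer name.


LEFT JOIN keeps every row from orders (the left table); where customer_id has no match in customers, the customer columns become NULL. Walk through each order:
  - order 1 (Pen): customer_id=2 -> matches Pete
  - order 2 (Camera): customer_id=NULL, no match -> kept with NULL
  - order 3 (Charger): customer_id=3 -> matches Helen
  - order 4 (Stapler): customer_id=4 -> matches Hank
  - order 5 (Notebook): customer_id=1 -> matches Eli
  - order 6 (Webcam): customer_id=NULL, no match -> kept with NULL
All 6 rows appear; 2 have NULL customer.

SQL:
SELECT a.product, b.name AS customer
FROM orders a
LEFT JOIN customers b ON a.customer_id = b.id

Result:
product  | customer
---------+---------
Pen      | Pete    
Camera   | NULL    
Charger  | Helen   
Stapler  | Hank    
Notebook | Eli     
Webcam   | NULL    


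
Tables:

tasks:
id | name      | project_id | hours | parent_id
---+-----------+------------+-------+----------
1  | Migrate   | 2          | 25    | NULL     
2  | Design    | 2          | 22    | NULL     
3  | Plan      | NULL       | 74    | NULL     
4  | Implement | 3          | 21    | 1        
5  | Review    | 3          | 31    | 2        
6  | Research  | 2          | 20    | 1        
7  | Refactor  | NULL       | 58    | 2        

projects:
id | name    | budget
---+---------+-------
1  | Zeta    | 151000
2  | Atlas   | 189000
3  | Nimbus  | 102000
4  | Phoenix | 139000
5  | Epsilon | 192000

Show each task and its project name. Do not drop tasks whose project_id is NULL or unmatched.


LEFT JOIN keeps every row from tasks (the left table); where project_id has no match in projects, the project columns become NULL. Walk through each task:
  - task 1 (Migrate): project_id=2 -> matches Atlas
  - task 2 (Design): project_id=2 -> matches Atlas
  - task 3 (Plan): project_id=NULL, no match -> kept with NULL
  - task 4 (Implement): project_id=3 -> matches Nimbus
  - task 5 (Review): project_id=3 -> matches Nimbus
  - task 6 (Research): project_id=2 -> matches Atlas
  - task 7 (Refactor): project_id=NULL, no match -> kept with NULL
All 7 rows appear; 2 have NULL project.

SQL:
SELECT a.name, b.name AS project
FROM tasks a
LEFT JOIN projects b ON a.project_id = b.id

Result:
name      | project
----------+--------
Migrate   | Atlas  
Design    | Atlas  
Plan      | NULL   
Implement | Nimbus 
Review    | Nimbus 
Research  | Atlas  
Refactor  | NULL   


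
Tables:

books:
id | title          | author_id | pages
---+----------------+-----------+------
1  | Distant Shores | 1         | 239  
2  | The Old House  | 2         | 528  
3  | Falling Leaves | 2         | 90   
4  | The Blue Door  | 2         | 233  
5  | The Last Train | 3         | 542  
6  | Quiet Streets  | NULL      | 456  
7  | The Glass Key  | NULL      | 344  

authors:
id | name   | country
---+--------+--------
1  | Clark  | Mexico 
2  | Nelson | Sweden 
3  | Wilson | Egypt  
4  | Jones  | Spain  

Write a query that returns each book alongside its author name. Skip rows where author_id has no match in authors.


INNER JOIN keeps only books rows whose author_id matches an id in authors. Walk through each book:
  - book 1 (Distant Shores): author_id=1 -> matches Clark
  - book 2 (The Old House): author_id=2 -> matches Nelson
  - book 3 (Falling Leaves): author_id=2 -> matches Nelson
  - book 4 (The Blue Door): author_id=2 -> matches Nelson
  - book 5 (The Last Train): author_id=3 -> matches Wilson
  - book 6 (Quiet Streets): author_id=NULL, no match -> dropped
  - book 7 (The Glass Key): author_id=NULL, no match -> dropped
So 2 of 7 rows are dropped.

SQL:
SELECT a.title, b.name AS author
FROM books a
INNER JOIN authors b ON a.author_id = b.id

Result:
title          | author
---------------+-------
Distant Shores | Clark 
The Old House  | Nelson
Falling Leaves | Nelson
The Blue Door  | Nelson
The Last Train | Wilson


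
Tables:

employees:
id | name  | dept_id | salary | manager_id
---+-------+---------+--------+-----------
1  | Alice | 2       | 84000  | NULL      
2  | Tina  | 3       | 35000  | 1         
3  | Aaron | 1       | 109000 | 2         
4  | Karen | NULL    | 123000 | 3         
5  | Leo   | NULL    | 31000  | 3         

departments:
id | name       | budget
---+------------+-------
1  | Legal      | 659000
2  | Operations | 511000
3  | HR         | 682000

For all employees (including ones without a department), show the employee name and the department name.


LEFT JOIN keeps every row from employees (the left table); where dept_id has no match in departments, the department columns become NULL. Walk through each employee:
  - employee 1 (Alice): dept_id=2 -> matches Operations
  - employee 2 (Tina): dept_id=3 -> matches HR
  - employee 3 (Aaron): dept_id=1 -> matches Legal
  - employee 4 (Karen): dept_id=NULL, no match -> kept with NULL
  - employee 5 (Leo): dept_id=NULL, no match -> kept with NULL
All 5 rows appear; 2 have NULL department.

SQL:
SELECT a.name, b.name AS department
FROM employees a
LEFT JOIN departments b ON a.dept_id = b.id

Result:
name  | department
------+-----------
Alice | Operations
Tina  | HR        
Aaron | Legal     
Karen | NULL      
Leo   | NULL      


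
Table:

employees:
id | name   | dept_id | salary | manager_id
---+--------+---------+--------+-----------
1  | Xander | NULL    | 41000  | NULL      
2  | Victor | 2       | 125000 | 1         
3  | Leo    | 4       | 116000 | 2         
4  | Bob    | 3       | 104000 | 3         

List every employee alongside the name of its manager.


This is a self-join: employees is joined to a second copy of itself, matching each row's manager_id to another row's id. Use LEFT JOIN so rows with manager_id=NULL are kept.
  - employee 1 (Xander): manager_id=NULL -> NULL
  - employee 2 (Victor): manager_id=1 -> Xander
  - employee 3 (Leo): manager_id=2 -> Victor
  - employee 4 (Bob): manager_id=3 -> Leo

SQL:
SELECT a.name AS item, b.name AS manager
FROM employees a
LEFT JOIN employees b ON a.manager_id = b.id

Result:
item   | manager
-------+--------
Xander | NULL   
Victor | Xander 
Leo    | Victor 
Bob    | Leo    


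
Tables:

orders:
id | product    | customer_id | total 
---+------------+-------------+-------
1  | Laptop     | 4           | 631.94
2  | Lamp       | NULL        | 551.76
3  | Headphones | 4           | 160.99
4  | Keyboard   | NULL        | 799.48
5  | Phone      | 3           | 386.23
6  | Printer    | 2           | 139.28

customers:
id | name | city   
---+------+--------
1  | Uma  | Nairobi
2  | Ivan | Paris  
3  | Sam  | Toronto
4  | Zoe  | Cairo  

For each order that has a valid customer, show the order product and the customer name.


INNER JOIN keeps only orders rows whose customer_id matches an id in customers. Walk through each order:
  - order 1 (Laptop): customer_id=4 -> matches Zoe
  - order 2 (Lamp): customer_id=NULL, no match -> dropped
  - order 3 (Headphones): customer_id=4 -> matches Zoe
  - order 4 (Keyboard): customer_id=NULL, no match -> dropped
  - order 5 (Phone): customer_id=3 -> matches Sam
  - order 6 (Printer): customer_id=2 -> matches Ivan
So 2 of 6 rows are dropped.

SQL:
SELECT a.product, b.name AS customer
FROM orders a
INNER JOIN customers b ON a.customer_id = b.id

Result:
product    | customer
-----------+---------
Laptop     | Zoe     
Headphones | Zoe     
Phone      | Sam     
Printer    | Ivan    


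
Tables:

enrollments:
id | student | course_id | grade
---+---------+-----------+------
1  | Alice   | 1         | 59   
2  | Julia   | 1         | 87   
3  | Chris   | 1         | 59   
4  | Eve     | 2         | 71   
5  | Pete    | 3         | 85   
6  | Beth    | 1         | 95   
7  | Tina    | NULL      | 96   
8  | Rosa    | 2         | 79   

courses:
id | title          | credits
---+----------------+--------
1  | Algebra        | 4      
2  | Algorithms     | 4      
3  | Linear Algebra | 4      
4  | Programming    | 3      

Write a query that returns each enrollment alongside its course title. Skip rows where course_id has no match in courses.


INNER JOIN keeps only enrollments rows whose course_id matches an id in courses. Walk through each enrollment:
  - enrollment 1 (Alice): course_id=1 -> matches Algebra
  - enrollment 2 (Julia): course_id=1 -> matches Algebra
  - enrollment 3 (Chris): course_id=1 -> matches Algebra
  - enrollment 4 (Eve): course_id=2 -> matches Algorithms
  - enrollment 5 (Pete): course_id=3 -> matches Linear Algebra
  - enrollment 6 (Beth): course_id=1 -> matches Algebra
  - enrollment 7 (Tina): course_id=NULL, no match -> dropped
  - enrollment 8 (Rosa): course_id=2 -> matches Algorithms
So 1 of 8 rows is dropped.

SQL:
SELECT a.student, b.title AS course
FROM enrollments a
INNER JOIN courses b ON a.course_id = b.id

Result:
student | course        
--------+---------------
Alice   | Algebra       
Julia   | Algebra       
Chris   | Algebra       
Eve     | Algorithms    
Pete    | Linear Algebra
Beth    | Algebra       
Rosa    | Algorithms    


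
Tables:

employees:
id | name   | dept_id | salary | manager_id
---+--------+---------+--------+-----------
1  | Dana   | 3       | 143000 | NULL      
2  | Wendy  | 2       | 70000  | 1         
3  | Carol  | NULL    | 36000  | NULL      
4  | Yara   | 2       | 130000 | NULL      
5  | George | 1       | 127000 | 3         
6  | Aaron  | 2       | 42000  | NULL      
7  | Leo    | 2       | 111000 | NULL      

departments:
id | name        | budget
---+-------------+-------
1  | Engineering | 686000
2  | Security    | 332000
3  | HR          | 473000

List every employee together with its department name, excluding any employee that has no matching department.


INNER JOIN keeps only employees rows whose dept_id matches an id in departments. Walk through each employee:
  - employee 1 (Dana): dept_id=3 -> matches HR
  - employee 2 (Wendy): dept_id=2 -> matches Security
  - employee 3 (Carol): dept_id=NULL, no match -> dropped
  - employee 4 (Yara): dept_id=2 -> matches Security
  - employee 5 (George): dept_id=1 -> matches Engineering
  - employee 6 (Aaron): dept_id=2 -> matches Security
  - employee 7 (Leo): dept_id=2 -> matches Security
So 1 of 7 rows is dropped.

SQL:
SELECT a.name, b.name AS department
FROM employees a
INNER JOIN departments b ON a.dept_id = b.id

Result:
name   | department 
-------+------------
Dana   | HR         
Wendy  | Security   
Yara   | Security   
George | Engineering
Aaron  | Security   
Leo    | Security   


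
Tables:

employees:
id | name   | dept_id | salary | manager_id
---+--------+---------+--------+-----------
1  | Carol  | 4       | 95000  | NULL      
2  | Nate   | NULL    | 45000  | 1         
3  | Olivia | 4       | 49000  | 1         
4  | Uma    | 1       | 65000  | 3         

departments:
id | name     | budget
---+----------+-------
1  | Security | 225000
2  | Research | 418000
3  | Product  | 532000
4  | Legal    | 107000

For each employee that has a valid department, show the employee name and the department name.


INNER JOIN keeps only employees rows whose dept_id matches an id in departments. Walk through each employee:
  - employee 1 (Carol): dept_id=4 -> matches Legal
  - employee 2 (Nate): dept_id=NULL, no match -> dropped
  - employee 3 (Olivia): dept_id=4 -> matches Legal
  - employee 4 (Uma): dept_id=1 -> matches Security
So 1 of 4 rows is dropped.

SQL:
SELECT a.name, b.name AS department
FROM employees a
INNER JOIN departments b ON a.dept_id = b.id

Result:
name   | department
-------+-----------
Carol  | Legal     
Olivia | Legal     
Uma    | Security  


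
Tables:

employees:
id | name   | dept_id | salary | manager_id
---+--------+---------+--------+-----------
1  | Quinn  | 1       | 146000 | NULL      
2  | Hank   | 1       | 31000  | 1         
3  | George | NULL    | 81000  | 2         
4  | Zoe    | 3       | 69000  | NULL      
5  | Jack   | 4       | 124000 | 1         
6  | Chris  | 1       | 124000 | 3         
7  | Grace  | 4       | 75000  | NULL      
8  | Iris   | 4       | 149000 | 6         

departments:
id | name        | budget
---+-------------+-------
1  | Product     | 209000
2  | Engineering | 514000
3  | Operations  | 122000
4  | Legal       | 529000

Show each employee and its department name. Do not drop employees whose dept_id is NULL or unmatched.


LEFT JOIN keeps every row from employees (the left table); where dept_id has no match in departments, the department columns become NULL. Walk through each employee:
  - employee 1 (Quinn): dept_id=1 -> matches Product
  - employee 2 (Hank): dept_id=1 -> matches Product
  - employee 3 (George): dept_id=NULL, no match -> kept with NULL
  - employee 4 (Zoe): dept_id=3 -> matches Operations
  - employee 5 (Jack): dept_id=4 -> matches Legal
  - employee 6 (Chris): dept_id=1 -> matches Product
  - employee 7 (Grace): dept_id=4 -> matches Legal
  - employee 8 (Iris): dept_id=4 -> matches Legal
All 8 rows appear; 1 has NULL department.

SQL:
SELECT a.name, b.name AS department
FROM employees a
LEFT JOIN departments b ON a.dept_id = b.id

Result:
name   | department
-------+-----------
Quinn  | Product   
Hank   | Product   
George | NULL      
Zoe    | Operations
Jack   | Legal     
Chris  | Product   
Grace  | Legal     
Iris   | Legal     


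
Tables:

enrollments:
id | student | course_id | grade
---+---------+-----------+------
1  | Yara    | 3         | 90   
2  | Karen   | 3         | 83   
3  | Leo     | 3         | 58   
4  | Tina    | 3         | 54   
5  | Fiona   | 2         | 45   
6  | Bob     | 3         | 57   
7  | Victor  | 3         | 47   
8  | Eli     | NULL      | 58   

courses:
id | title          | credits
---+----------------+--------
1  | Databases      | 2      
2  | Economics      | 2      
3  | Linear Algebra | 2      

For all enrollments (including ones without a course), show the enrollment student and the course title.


LEFT JOIN keeps every row from enrollments (the left table); where course_id has no match in courses, the course columns become NULL. Walk through each enrollment:
  - enrollment 1 (Yara): course_id=3 -> matches Linear Algebra
  - enrollment 2 (Karen): course_id=3 -> matches Linear Algebra
  - enrollment 3 (Leo): course_id=3 -> matches Linear Algebra
  - enrollment 4 (Tina): course_id=3 -> matches Linear Algebra
  - enrollment 5 (Fiona): course_id=2 -> matches Economics
  - enrollment 6 (Bob): course_id=3 -> matches Linear Algebra
  - enrollment 7 (Victor): course_id=3 -> matches Linear Algebra
  - enrollment 8 (Eli): course_id=NULL, no match -> kept with NULL
All 8 rows appear; 1 has NULL course.

SQL:
SELECT a.student, b.title AS course
FROM enrollments a
LEFT JOIN courses b ON a.course_id = b.id

Result:
student | course        
--------+---------------
Yara    | Linear Algebra
Karen   | Linear Algebra
Leo     | Linear Algebra
Tina    | Linear Algebra
Fiona   | Economics     
Bob     | Linear Algebra
Victor  | Linear Algebra
Eli     | NULL          


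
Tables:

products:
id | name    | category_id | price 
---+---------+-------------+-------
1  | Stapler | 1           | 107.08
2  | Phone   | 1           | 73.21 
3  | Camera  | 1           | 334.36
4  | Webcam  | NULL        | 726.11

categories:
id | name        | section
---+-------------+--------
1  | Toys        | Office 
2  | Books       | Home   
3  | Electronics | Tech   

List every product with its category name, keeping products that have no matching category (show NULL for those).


LEFT JOIN keeps every row from products (the left table); where category_id has no match in categories, the category columns become NULL. Walk through each product:
  - product 1 (Stapler): category_id=1 -> matches Toys
  - product 2 (Phone): category_id=1 -> matches Toys
  - product 3 (Camera): category_id=1 -> matches Toys
  - product 4 (Webcam): category_id=NULL, no match -> kept with NULL
All 4 rows appear; 1 has NULL category.

SQL:
SELECT a.name, b.name AS category
FROM products a
LEFT JOIN categories b ON a.category_id = b.id

Result:
name    | category
--------+---------
Stapler | Toys    
Phone   | Toys    
Camera  | Toys    
Webcam  | NULL    


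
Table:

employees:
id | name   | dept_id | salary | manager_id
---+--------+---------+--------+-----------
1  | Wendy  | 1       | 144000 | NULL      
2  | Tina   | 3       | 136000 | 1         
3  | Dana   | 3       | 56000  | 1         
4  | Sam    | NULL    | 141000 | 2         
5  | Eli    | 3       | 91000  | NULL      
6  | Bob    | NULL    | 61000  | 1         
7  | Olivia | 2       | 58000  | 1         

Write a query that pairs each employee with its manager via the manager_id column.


This is a self-join: employees is joined to a second copy of itself, matching each row's manager_id to another row's id. Use LEFT JOIN so rows with manager_id=NULL are kept.
  - employee 1 (Wendy): manager_id=NULL -> NULL
  - employee 2 (Tina): manager_id=1 -> Wendy
  - employee 3 (Dana): manager_id=1 -> Wendy
  - employee 4 (Sam): manager_id=2 -> Tina
  - employee 5 (Eli): manager_id=NULL -> NULL
  - employee 6 (Bob): manager_id=1 -> Wendy
  - employee 7 (Olivia): manager_id=1 -> Wendy

SQL:
SELECT a.name AS item, b.name AS manager
FROM employees a
LEFT JOIN employees b ON a.manager_id = b.id

Result:
item   | manager
-------+--------
Wendy  | NULL   
Tina   | Wendy  
Dana   | Wendy  
Sam    | Tina   
Eli    | NULL   
Bob    | Wendy  
Olivia | Wendy  


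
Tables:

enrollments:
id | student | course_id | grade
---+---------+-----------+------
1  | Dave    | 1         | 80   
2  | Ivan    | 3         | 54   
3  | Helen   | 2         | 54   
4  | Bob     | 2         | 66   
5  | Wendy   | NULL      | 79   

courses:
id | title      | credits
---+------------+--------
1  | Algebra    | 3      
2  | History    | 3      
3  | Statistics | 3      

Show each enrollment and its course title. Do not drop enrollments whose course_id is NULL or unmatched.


LEFT JOIN keeps every row from enrollments (the left table); where course_id has no match in courses, the course columns become NULL. Walk through each enrollment:
  - enrollment 1 (Dave): course_id=1 -> matches Algebra
  - enrollment 2 (Ivan): course_id=3 -> matches Statistics
  - enrollment 3 (Helen): course_id=2 -> matches History
  - enrollment 4 (Bob): course_id=2 -> matches History
  - enrollment 5 (Wendy): course_id=NULL, no match -> kept with NULL
All 5 rows appear; 1 has NULL course.

SQL:
SELECT a.student, b.title AS course
FROM enrollments a
LEFT JOIN courses b ON a.course_id = b.id

Result:
student | course    
--------+-----------
Dave    | Algebra   
Ivan    | Statistics
Helen   | History   
Bob     | History   
Wendy   | NULL      
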